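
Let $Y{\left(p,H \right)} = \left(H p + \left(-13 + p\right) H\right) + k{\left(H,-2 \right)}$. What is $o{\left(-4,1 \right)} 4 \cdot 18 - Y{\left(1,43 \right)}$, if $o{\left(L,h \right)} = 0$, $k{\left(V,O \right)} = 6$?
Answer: $467$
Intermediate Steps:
$Y{\left(p,H \right)} = 6 + H p + H \left(-13 + p\right)$ ($Y{\left(p,H \right)} = \left(H p + \left(-13 + p\right) H\right) + 6 = \left(H p + H \left(-13 + p\right)\right) + 6 = 6 + H p + H \left(-13 + p\right)$)
$o{\left(-4,1 \right)} 4 \cdot 18 - Y{\left(1,43 \right)} = 0 \cdot 4 \cdot 18 - \left(6 - 559 + 2 \cdot 43 \cdot 1\right) = 0 \cdot 18 - \left(6 - 559 + 86\right) = 0 - -467 = 0 + 467 = 467$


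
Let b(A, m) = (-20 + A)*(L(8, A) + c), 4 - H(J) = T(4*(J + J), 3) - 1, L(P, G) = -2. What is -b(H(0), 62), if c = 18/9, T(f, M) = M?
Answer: 0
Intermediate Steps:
H(J) = 2 (H(J) = 4 - (3 - 1) = 4 - 1*2 = 4 - 2 = 2)
c = 2 (c = 18*(1/9) = 2)
b(A, m) = 0 (b(A, m) = (-20 + A)*(-2 + 2) = (-20 + A)*0 = 0)
-b(H(0), 62) = -1*0 = 0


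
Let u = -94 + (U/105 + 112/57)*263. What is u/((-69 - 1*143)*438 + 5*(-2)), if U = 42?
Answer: -75236/13233405 ≈ -0.0056853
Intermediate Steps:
u = 150472/285 (u = -94 + (42/105 + 112/57)*263 = -94 + (42*(1/105) + 112*(1/57))*263 = -94 + (⅖ + 112/57)*263 = -94 + (674/285)*263 = -94 + 177262/285 = 150472/285 ≈ 527.97)
u/((-69 - 1*143)*438 + 5*(-2)) = 150472/(285*((-69 - 1*143)*438 + 5*(-2))) = 150472/(285*((-69 - 143)*438 - 10)) = 150472/(285*(-212*438 - 10)) = 150472/(285*(-92856 - 10)) = (150472/285)/(-92866) = (150472/285)*(-1/92866) = -75236/13233405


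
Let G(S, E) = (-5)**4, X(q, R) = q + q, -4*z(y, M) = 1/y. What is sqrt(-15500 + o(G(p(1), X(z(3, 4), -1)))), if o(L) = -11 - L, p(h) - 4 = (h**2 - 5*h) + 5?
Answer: 2*I*sqrt(4034) ≈ 127.03*I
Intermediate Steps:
z(y, M) = -1/(4*y)
X(q, R) = 2*q
p(h) = 9 + h**2 - 5*h (p(h) = 4 + ((h**2 - 5*h) + 5) = 4 + (5 + h**2 - 5*h) = 9 + h**2 - 5*h)
G(S, E) = 625
sqrt(-15500 + o(G(p(1), X(z(3, 4), -1)))) = sqrt(-15500 + (-11 - 1*625)) = sqrt(-15500 + (-11 - 625)) = sqrt(-15500 - 636) = sqrt(-16136) = 2*I*sqrt(4034)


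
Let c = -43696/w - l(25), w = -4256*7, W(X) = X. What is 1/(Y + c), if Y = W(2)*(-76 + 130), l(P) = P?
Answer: 1862/157277 ≈ 0.011839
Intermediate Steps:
w = -29792
c = -43819/1862 (c = -43696/(-29792) - 1*25 = -43696*(-1/29792) - 25 = 2731/1862 - 25 = -43819/1862 ≈ -23.533)
Y = 108 (Y = 2*(-76 + 130) = 2*54 = 108)
1/(Y + c) = 1/(108 - 43819/1862) = 1/(157277/1862) = 1862/157277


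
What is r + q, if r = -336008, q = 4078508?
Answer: 3742500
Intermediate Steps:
r + q = -336008 + 4078508 = 3742500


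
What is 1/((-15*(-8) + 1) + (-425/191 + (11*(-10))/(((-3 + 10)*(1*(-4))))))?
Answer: 2674/328109 ≈ 0.0081497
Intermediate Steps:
1/((-15*(-8) + 1) + (-425/191 + (11*(-10))/(((-3 + 10)*(1*(-4)))))) = 1/((120 + 1) + (-425*1/191 - 110/(7*(-4)))) = 1/(121 + (-425/191 - 110/(-28))) = 1/(121 + (-425/191 - 110*(-1/28))) = 1/(121 + (-425/191 + 55/14)) = 1/(121 + 4555/2674) = 1/(328109/2674) = 2674/328109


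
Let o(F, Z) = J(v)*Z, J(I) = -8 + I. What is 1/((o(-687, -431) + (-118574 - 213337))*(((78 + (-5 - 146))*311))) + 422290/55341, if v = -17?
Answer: 279891915846151/36679766308848 ≈ 7.6307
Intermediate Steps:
o(F, Z) = -25*Z (o(F, Z) = (-8 - 17)*Z = -25*Z)
1/((o(-687, -431) + (-118574 - 213337))*(((78 + (-5 - 146))*311))) + 422290/55341 = 1/((-25*(-431) + (-118574 - 213337))*(((78 + (-5 - 146))*311))) + 422290/55341 = 1/((10775 - 331911)*(((78 - 151)*311))) + 422290*(1/55341) = 1/((-321136)*((-73*311))) + 38390/5031 = -1/321136/(-22703) + 38390/5031 = -1/321136*(-1/22703) + 38390/5031 = 1/7290750608 + 38390/5031 = 279891915846151/36679766308848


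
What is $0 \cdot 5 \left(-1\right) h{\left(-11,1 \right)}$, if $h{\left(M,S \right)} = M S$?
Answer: $0$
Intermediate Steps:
$0 \cdot 5 \left(-1\right) h{\left(-11,1 \right)} = 0 \cdot 5 \left(-1\right) \left(\left(-11\right) 1\right) = 0 \left(-1\right) \left(-11\right) = 0 \left(-11\right) = 0$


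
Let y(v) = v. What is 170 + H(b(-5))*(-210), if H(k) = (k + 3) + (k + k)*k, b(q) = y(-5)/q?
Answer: -1090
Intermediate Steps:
b(q) = -5/q
H(k) = 3 + k + 2*k² (H(k) = (3 + k) + (2*k)*k = (3 + k) + 2*k² = 3 + k + 2*k²)
170 + H(b(-5))*(-210) = 170 + (3 - 5/(-5) + 2*(-5/(-5))²)*(-210) = 170 + (3 - 5*(-⅕) + 2*(-5*(-⅕))²)*(-210) = 170 + (3 + 1 + 2*1²)*(-210) = 170 + (3 + 1 + 2*1)*(-210) = 170 + (3 + 1 + 2)*(-210) = 170 + 6*(-210) = 170 - 1260 = -1090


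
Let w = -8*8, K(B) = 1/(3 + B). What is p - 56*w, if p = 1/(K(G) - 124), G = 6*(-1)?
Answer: 1336829/373 ≈ 3584.0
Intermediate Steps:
G = -6
w = -64
p = -3/373 (p = 1/(1/(3 - 6) - 124) = 1/(1/(-3) - 124) = 1/(-⅓ - 124) = 1/(-373/3) = -3/373 ≈ -0.0080429)
p - 56*w = -3/373 - 56*(-64) = -3/373 + 3584 = 1336829/373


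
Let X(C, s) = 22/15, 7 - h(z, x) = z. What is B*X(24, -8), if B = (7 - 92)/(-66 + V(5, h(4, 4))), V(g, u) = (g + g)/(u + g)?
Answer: 1496/777 ≈ 1.9254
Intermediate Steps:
h(z, x) = 7 - z
V(g, u) = 2*g/(g + u) (V(g, u) = (2*g)/(g + u) = 2*g/(g + u))
B = 340/259 (B = (7 - 92)/(-66 + 2*5/(5 + (7 - 1*4))) = -85/(-66 + 2*5/(5 + (7 - 4))) = -85/(-66 + 2*5/(5 + 3)) = -85/(-66 + 2*5/8) = -85/(-66 + 2*5*(⅛)) = -85/(-66 + 5/4) = -85/(-259/4) = -85*(-4/259) = 340/259 ≈ 1.3127)
X(C, s) = 22/15 (X(C, s) = 22*(1/15) = 22/15)
B*X(24, -8) = (340/259)*(22/15) = 1496/777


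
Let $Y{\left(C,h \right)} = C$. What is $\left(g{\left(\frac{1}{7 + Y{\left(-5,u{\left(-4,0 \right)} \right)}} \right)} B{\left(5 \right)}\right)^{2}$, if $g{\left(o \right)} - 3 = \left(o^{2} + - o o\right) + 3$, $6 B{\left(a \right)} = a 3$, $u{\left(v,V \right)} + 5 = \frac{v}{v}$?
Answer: $225$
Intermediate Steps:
$u{\left(v,V \right)} = -4$ ($u{\left(v,V \right)} = -5 + \frac{v}{v} = -5 + 1 = -4$)
$B{\left(a \right)} = \frac{a}{2}$ ($B{\left(a \right)} = \frac{a 3}{6} = \frac{3 a}{6} = \frac{a}{2}$)
$g{\left(o \right)} = 6$ ($g{\left(o \right)} = 3 + \left(\left(o^{2} + - o o\right) + 3\right) = 3 + \left(\left(o^{2} - o^{2}\right) + 3\right) = 3 + \left(0 + 3\right) = 3 + 3 = 6$)
$\left(g{\left(\frac{1}{7 + Y{\left(-5,u{\left(-4,0 \right)} \right)}} \right)} B{\left(5 \right)}\right)^{2} = \left(6 \cdot \frac{1}{2} \cdot 5\right)^{2} = \left(6 \cdot \frac{5}{2}\right)^{2} = 15^{2} = 225$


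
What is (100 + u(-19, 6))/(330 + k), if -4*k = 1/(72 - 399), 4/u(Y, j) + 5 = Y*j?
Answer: 15559968/51365279 ≈ 0.30293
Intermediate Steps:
u(Y, j) = 4/(-5 + Y*j)
k = 1/1308 (k = -1/(4*(72 - 399)) = -¼/(-327) = -¼*(-1/327) = 1/1308 ≈ 0.00076453)
(100 + u(-19, 6))/(330 + k) = (100 + 4/(-5 - 19*6))/(330 + 1/1308) = (100 + 4/(-5 - 114))/(431641/1308) = (100 + 4/(-119))*(1308/431641) = (100 + 4*(-1/119))*(1308/431641) = (100 - 4/119)*(1308/431641) = (11896/119)*(1308/431641) = 15559968/51365279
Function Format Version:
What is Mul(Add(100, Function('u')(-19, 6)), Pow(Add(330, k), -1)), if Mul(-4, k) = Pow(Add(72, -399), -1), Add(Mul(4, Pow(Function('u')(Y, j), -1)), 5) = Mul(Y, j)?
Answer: Rational(15559968, 51365279) ≈ 0.30293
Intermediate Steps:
Function('u')(Y, j) = Mul(4, Pow(Add(-5, Mul(Y, j)), -1))
k = Rational(1, 1308) (k = Mul(Rational(-1, 4), Pow(Add(72, -399), -1)) = Mul(Rational(-1, 4), Pow(-327, -1)) = Mul(Rational(-1, 4), Rational(-1, 327)) = Rational(1, 1308) ≈ 0.00076453)
Mul(Add(100, Function('u')(-19, 6)), Pow(Add(330, k), -1)) = Mul(Add(100, Mul(4, Pow(Add(-5, Mul(-19, 6)), -1))), Pow(Add(330, Rational(1, 1308)), -1)) = Mul(Add(100, Mul(4, Pow(Add(-5, -114), -1))), Pow(Rational(431641, 1308), -1)) = Mul(Add(100, Mul(4, Pow(-119, -1))), Rational(1308, 431641)) = Mul(Add(100, Mul(4, Rational(-1, 119))), Rational(1308, 431641)) = Mul(Add(100, Rational(-4, 119)), Rational(1308, 431641)) = Mul(Rational(11896, 119), Rational(1308, 431641)) = Rational(15559968, 51365279)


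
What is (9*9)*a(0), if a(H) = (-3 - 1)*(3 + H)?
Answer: -972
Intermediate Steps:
a(H) = -12 - 4*H (a(H) = -4*(3 + H) = -12 - 4*H)
(9*9)*a(0) = (9*9)*(-12 - 4*0) = 81*(-12 + 0) = 81*(-12) = -972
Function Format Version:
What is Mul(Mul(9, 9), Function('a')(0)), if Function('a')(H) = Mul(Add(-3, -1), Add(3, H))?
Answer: -972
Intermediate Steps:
Function('a')(H) = Add(-12, Mul(-4, H)) (Function('a')(H) = Mul(-4, Add(3, H)) = Add(-12, Mul(-4, H)))
Mul(Mul(9, 9), Function('a')(0)) = Mul(Mul(9, 9), Add(-12, Mul(-4, 0))) = Mul(81, Add(-12, 0)) = Mul(81, -12) = -972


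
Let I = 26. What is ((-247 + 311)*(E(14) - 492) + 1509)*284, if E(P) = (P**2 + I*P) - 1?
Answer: 1646348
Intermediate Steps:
E(P) = -1 + P**2 + 26*P (E(P) = (P**2 + 26*P) - 1 = -1 + P**2 + 26*P)
((-247 + 311)*(E(14) - 492) + 1509)*284 = ((-247 + 311)*((-1 + 14**2 + 26*14) - 492) + 1509)*284 = (64*((-1 + 196 + 364) - 492) + 1509)*284 = (64*(559 - 492) + 1509)*284 = (64*67 + 1509)*284 = (4288 + 1509)*284 = 5797*284 = 1646348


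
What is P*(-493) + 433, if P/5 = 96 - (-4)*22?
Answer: -453127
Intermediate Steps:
P = 920 (P = 5*(96 - (-4)*22) = 5*(96 - 1*(-88)) = 5*(96 + 88) = 5*184 = 920)
P*(-493) + 433 = 920*(-493) + 433 = -453560 + 433 = -453127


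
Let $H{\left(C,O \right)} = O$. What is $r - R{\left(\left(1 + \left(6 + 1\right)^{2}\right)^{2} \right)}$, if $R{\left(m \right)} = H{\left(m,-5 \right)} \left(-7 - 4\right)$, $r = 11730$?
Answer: $11675$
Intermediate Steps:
$R{\left(m \right)} = 55$ ($R{\left(m \right)} = - 5 \left(-7 - 4\right) = \left(-5\right) \left(-11\right) = 55$)
$r - R{\left(\left(1 + \left(6 + 1\right)^{2}\right)^{2} \right)} = 11730 - 55 = 11675$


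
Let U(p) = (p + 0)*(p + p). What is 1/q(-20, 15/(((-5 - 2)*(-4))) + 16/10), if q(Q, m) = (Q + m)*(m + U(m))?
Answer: -1372000/275937831 ≈ -0.0049721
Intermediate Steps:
U(p) = 2*p² (U(p) = p*(2*p) = 2*p²)
q(Q, m) = (Q + m)*(m + 2*m²)
1/q(-20, 15/(((-5 - 2)*(-4))) + 16/10) = 1/((15/(((-5 - 2)*(-4))) + 16/10)*(-20 + (15/(((-5 - 2)*(-4))) + 16/10) + 2*(15/(((-5 - 2)*(-4))) + 16/10)² + 2*(-20)*(15/(((-5 - 2)*(-4))) + 16/10))) = 1/((15/((-7*(-4))) + 16*(⅒))*(-20 + (15/((-7*(-4))) + 16*(⅒)) + 2*(15/((-7*(-4))) + 16*(⅒))² + 2*(-20)*(15/((-7*(-4))) + 16*(⅒)))) = 1/((15/28 + 8/5)*(-20 + (15/28 + 8/5) + 2*(15/28 + 8/5)² + 2*(-20)*(15/28 + 8/5))) = 1/(299*(-20 + 299/140 + 2*(299/140)² + 2*(-20)*(299/140))/140) = 1/(299*(-20 + 299/140 + 2*(89401/19600) - 598/7)/140) = 1/(299*(-20 + 299/140 + 89401/9800 - 598/7)/140) = 1/((299/140)*(-922869/9800)) = 1/(-275937831/1372000) = -1372000/275937831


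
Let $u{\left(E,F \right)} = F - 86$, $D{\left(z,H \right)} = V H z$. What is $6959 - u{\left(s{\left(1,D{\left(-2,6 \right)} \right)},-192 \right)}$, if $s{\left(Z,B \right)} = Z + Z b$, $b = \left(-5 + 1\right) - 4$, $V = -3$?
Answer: $7237$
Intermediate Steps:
$D{\left(z,H \right)} = - 3 H z$
$b = -8$ ($b = -4 - 4 = -8$)
$s{\left(Z,B \right)} = - 7 Z$ ($s{\left(Z,B \right)} = Z + Z \left(-8\right) = Z - 8 Z = - 7 Z$)
$u{\left(E,F \right)} = -86 + F$ ($u{\left(E,F \right)} = F - 86 = -86 + F$)
$6959 - u{\left(s{\left(1,D{\left(-2,6 \right)} \right)},-192 \right)} = 6959 - \left(-86 - 192\right) = 6959 - -278 = 6959 + 278 = 7237$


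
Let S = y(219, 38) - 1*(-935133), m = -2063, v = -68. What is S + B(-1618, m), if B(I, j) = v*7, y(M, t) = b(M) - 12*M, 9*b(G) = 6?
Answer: 2796089/3 ≈ 9.3203e+5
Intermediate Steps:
b(G) = 2/3 (b(G) = (1/9)*6 = 2/3)
y(M, t) = 2/3 - 12*M
B(I, j) = -476 (B(I, j) = -68*7 = -476)
S = 2797517/3 (S = (2/3 - 12*219) - 1*(-935133) = (2/3 - 2628) + 935133 = -7882/3 + 935133 = 2797517/3 ≈ 9.3251e+5)
S + B(-1618, m) = 2797517/3 - 476 = 2796089/3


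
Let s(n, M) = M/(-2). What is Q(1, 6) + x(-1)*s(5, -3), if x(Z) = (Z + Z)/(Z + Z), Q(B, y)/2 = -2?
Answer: -5/2 ≈ -2.5000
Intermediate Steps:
s(n, M) = -M/2 (s(n, M) = M*(-½) = -M/2)
Q(B, y) = -4 (Q(B, y) = 2*(-2) = -4)
x(Z) = 1 (x(Z) = (2*Z)/((2*Z)) = (2*Z)*(1/(2*Z)) = 1)
Q(1, 6) + x(-1)*s(5, -3) = -4 + 1*(-½*(-3)) = -4 + 1*(3/2) = -4 + 3/2 = -5/2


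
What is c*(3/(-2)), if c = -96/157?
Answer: 144/157 ≈ 0.91720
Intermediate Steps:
c = -96/157 (c = -96*1/157 = -96/157 ≈ -0.61146)
c*(3/(-2)) = -288/(157*(-2)) = -288*(-1)/(157*2) = -96/157*(-3/2) = 144/157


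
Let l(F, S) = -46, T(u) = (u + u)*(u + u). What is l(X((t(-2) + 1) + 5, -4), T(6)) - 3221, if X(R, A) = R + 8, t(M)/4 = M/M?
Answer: -3267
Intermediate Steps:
t(M) = 4 (t(M) = 4*(M/M) = 4*1 = 4)
T(u) = 4*u² (T(u) = (2*u)*(2*u) = 4*u²)
X(R, A) = 8 + R
l(X((t(-2) + 1) + 5, -4), T(6)) - 3221 = -46 - 3221 = -3267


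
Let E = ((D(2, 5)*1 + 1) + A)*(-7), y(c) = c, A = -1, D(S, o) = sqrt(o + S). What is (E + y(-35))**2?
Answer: 1568 + 490*sqrt(7) ≈ 2864.4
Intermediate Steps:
D(S, o) = sqrt(S + o)
E = -7*sqrt(7) (E = ((sqrt(2 + 5)*1 + 1) - 1)*(-7) = ((sqrt(7)*1 + 1) - 1)*(-7) = ((sqrt(7) + 1) - 1)*(-7) = ((1 + sqrt(7)) - 1)*(-7) = sqrt(7)*(-7) = -7*sqrt(7) ≈ -18.520)
(E + y(-35))**2 = (-7*sqrt(7) - 35)**2 = (-35 - 7*sqrt(7))**2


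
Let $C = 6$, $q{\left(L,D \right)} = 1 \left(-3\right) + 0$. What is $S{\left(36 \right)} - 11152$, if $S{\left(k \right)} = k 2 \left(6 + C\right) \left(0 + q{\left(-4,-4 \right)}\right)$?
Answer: $-13744$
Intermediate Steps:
$q{\left(L,D \right)} = -3$ ($q{\left(L,D \right)} = -3 + 0 = -3$)
$S{\left(k \right)} = - 72 k$ ($S{\left(k \right)} = k 2 \left(6 + 6\right) \left(0 - 3\right) = 2 k 12 \left(-3\right) = 2 k \left(-36\right) = - 72 k$)
$S{\left(36 \right)} - 11152 = \left(-72\right) 36 - 11152 = -2592 - 11152 = -13744$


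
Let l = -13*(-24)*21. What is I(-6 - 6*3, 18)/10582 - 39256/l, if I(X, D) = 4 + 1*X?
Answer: -285397/47619 ≈ -5.9933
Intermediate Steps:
l = 6552 (l = 312*21 = 6552)
I(X, D) = 4 + X
I(-6 - 6*3, 18)/10582 - 39256/l = (4 + (-6 - 6*3))/10582 - 39256/6552 = (4 + (-6 - 18))*(1/10582) - 39256*1/6552 = (4 - 24)*(1/10582) - 701/117 = -20*1/10582 - 701/117 = -10/5291 - 701/117 = -285397/47619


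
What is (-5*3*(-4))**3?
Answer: 216000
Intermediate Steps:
(-5*3*(-4))**3 = (-15*(-4))**3 = 60**3 = 216000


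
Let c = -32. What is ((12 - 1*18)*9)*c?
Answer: 1728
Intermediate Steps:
((12 - 1*18)*9)*c = ((12 - 1*18)*9)*(-32) = ((12 - 18)*9)*(-32) = -6*9*(-32) = -54*(-32) = 1728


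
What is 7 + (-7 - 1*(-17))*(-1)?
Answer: -3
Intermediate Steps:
7 + (-7 - 1*(-17))*(-1) = 7 + (-7 + 17)*(-1) = 7 + 10*(-1) = 7 - 10 = -3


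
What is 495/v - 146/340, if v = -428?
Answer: -57697/36380 ≈ -1.5860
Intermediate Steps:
495/v - 146/340 = 495/(-428) - 146/340 = 495*(-1/428) - 146*1/340 = -495/428 - 73/170 = -57697/36380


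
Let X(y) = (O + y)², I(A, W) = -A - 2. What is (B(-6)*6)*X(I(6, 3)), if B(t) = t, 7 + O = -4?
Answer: -12996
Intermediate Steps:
I(A, W) = -2 - A
O = -11 (O = -7 - 4 = -11)
X(y) = (-11 + y)²
(B(-6)*6)*X(I(6, 3)) = (-6*6)*(-11 + (-2 - 1*6))² = -36*(-11 + (-2 - 6))² = -36*(-11 - 8)² = -36*(-19)² = -36*361 = -12996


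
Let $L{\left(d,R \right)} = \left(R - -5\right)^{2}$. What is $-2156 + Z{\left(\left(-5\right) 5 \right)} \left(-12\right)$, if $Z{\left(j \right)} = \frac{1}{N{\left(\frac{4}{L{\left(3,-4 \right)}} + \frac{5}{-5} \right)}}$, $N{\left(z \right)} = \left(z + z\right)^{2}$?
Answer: $- \frac{6469}{3} \approx -2156.3$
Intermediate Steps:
$L{\left(d,R \right)} = \left(5 + R\right)^{2}$ ($L{\left(d,R \right)} = \left(R + 5\right)^{2} = \left(5 + R\right)^{2}$)
$N{\left(z \right)} = 4 z^{2}$ ($N{\left(z \right)} = \left(2 z\right)^{2} = 4 z^{2}$)
$Z{\left(j \right)} = \frac{1}{36}$ ($Z{\left(j \right)} = \frac{1}{4 \left(\frac{4}{\left(5 - 4\right)^{2}} + \frac{5}{-5}\right)^{2}} = \frac{1}{4 \left(\frac{4}{1^{2}} + 5 \left(- \frac{1}{5}\right)\right)^{2}} = \frac{1}{4 \left(\frac{4}{1} - 1\right)^{2}} = \frac{1}{4 \left(4 \cdot 1 - 1\right)^{2}} = \frac{1}{4 \left(4 - 1\right)^{2}} = \frac{1}{4 \cdot 3^{2}} = \frac{1}{4 \cdot 9} = \frac{1}{36}$)
$-2156 + Z{\left(\left(-5\right) 5 \right)} \left(-12\right) = -2156 + \frac{1}{36} \left(-12\right) = -2156 - \frac{1}{3} = - \frac{6469}{3}$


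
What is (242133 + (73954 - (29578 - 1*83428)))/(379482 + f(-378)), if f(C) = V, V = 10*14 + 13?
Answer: 369937/379635 ≈ 0.97445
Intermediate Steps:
V = 153 (V = 140 + 13 = 153)
f(C) = 153
(242133 + (73954 - (29578 - 1*83428)))/(379482 + f(-378)) = (242133 + (73954 - (29578 - 1*83428)))/(379482 + 153) = (242133 + (73954 - (29578 - 83428)))/379635 = (242133 + (73954 - 1*(-53850)))*(1/379635) = (242133 + (73954 + 53850))*(1/379635) = (242133 + 127804)*(1/379635) = 369937*(1/379635) = 369937/379635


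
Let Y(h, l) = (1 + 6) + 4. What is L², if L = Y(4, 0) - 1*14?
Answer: 9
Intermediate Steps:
Y(h, l) = 11 (Y(h, l) = 7 + 4 = 11)
L = -3 (L = 11 - 1*14 = 11 - 14 = -3)
L² = (-3)² = 9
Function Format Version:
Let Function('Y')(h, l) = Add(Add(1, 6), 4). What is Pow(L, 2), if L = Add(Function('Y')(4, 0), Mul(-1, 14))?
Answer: 9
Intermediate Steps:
Function('Y')(h, l) = 11 (Function('Y')(h, l) = Add(7, 4) = 11)
L = -3 (L = Add(11, Mul(-1, 14)) = Add(11, -14) = -3)
Pow(L, 2) = Pow(-3, 2) = 9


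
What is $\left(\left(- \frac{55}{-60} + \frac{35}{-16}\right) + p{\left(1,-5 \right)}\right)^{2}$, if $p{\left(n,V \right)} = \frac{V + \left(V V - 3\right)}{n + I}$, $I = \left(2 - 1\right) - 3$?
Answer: $\frac{769129}{2304} \approx 333.82$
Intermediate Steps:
$I = -2$ ($I = 1 - 3 = -2$)
$p{\left(n,V \right)} = \frac{-3 + V + V^{2}}{-2 + n}$ ($p{\left(n,V \right)} = \frac{V + \left(V V - 3\right)}{n - 2} = \frac{V + \left(V^{2} - 3\right)}{-2 + n} = \frac{V + \left(-3 + V^{2}\right)}{-2 + n} = \frac{-3 + V + V^{2}}{-2 + n}$)
$\left(\left(- \frac{55}{-60} + \frac{35}{-16}\right) + p{\left(1,-5 \right)}\right)^{2} = \left(\left(- \frac{55}{-60} + \frac{35}{-16}\right) + \frac{-3 - 5 + \left(-5\right)^{2}}{-2 + 1}\right)^{2} = \left(\left(\left(-55\right) \left(- \frac{1}{60}\right) + 35 \left(- \frac{1}{16}\right)\right) + \frac{-3 - 5 + 25}{-1}\right)^{2} = \left(\left(\frac{11}{12} - \frac{35}{16}\right) - 17\right)^{2} = \left(- \frac{61}{48} - 17\right)^{2} = \left(- \frac{877}{48}\right)^{2} = \frac{769129}{2304}$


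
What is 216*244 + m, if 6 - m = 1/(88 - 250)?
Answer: 8539021/162 ≈ 52710.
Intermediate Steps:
m = 973/162 (m = 6 - 1/(88 - 250) = 6 - 1/(-162) = 6 - 1*(-1/162) = 6 + 1/162 = 973/162 ≈ 6.0062)
216*244 + m = 216*244 + 973/162 = 52704 + 973/162 = 8539021/162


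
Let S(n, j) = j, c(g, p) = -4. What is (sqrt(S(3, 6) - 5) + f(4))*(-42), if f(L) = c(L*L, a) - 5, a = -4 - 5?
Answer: 336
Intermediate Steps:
a = -9
f(L) = -9 (f(L) = -4 - 5 = -9)
(sqrt(S(3, 6) - 5) + f(4))*(-42) = (sqrt(6 - 5) - 9)*(-42) = (sqrt(1) - 9)*(-42) = (1 - 9)*(-42) = -8*(-42) = 336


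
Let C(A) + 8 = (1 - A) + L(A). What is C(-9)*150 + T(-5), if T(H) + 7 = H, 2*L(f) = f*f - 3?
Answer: 6138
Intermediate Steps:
L(f) = -3/2 + f²/2 (L(f) = (f*f - 3)/2 = (f² - 3)/2 = (-3 + f²)/2 = -3/2 + f²/2)
T(H) = -7 + H
C(A) = -17/2 + A²/2 - A (C(A) = -8 + ((1 - A) + (-3/2 + A²/2)) = -8 + (-½ + A²/2 - A) = -17/2 + A²/2 - A)
C(-9)*150 + T(-5) = (-17/2 + (½)*(-9)² - 1*(-9))*150 + (-7 - 5) = (-17/2 + (½)*81 + 9)*150 - 12 = (-17/2 + 81/2 + 9)*150 - 12 = 41*150 - 12 = 6150 - 12 = 6138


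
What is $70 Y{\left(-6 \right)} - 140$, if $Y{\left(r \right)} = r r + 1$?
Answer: $2450$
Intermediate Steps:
$Y{\left(r \right)} = 1 + r^{2}$ ($Y{\left(r \right)} = r^{2} + 1 = 1 + r^{2}$)
$70 Y{\left(-6 \right)} - 140 = 70 \left(1 + \left(-6\right)^{2}\right) - 140 = 70 \left(1 + 36\right) - 140 = 70 \cdot 37 - 140 = 2590 - 140 = 2450$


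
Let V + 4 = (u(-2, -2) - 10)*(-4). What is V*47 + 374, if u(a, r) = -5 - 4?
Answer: 3758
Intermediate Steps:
u(a, r) = -9
V = 72 (V = -4 + (-9 - 10)*(-4) = -4 - 19*(-4) = -4 + 76 = 72)
V*47 + 374 = 72*47 + 374 = 3384 + 374 = 3758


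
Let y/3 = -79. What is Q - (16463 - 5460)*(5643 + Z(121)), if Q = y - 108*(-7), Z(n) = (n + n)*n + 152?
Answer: -385951712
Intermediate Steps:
y = -237 (y = 3*(-79) = -237)
Z(n) = 152 + 2*n² (Z(n) = (2*n)*n + 152 = 2*n² + 152 = 152 + 2*n²)
Q = 519 (Q = -237 - 108*(-7) = -237 + 756 = 519)
Q - (16463 - 5460)*(5643 + Z(121)) = 519 - (16463 - 5460)*(5643 + (152 + 2*121²)) = 519 - 11003*(5643 + (152 + 2*14641)) = 519 - 11003*(5643 + (152 + 29282)) = 519 - 11003*(5643 + 29434) = 519 - 11003*35077 = 519 - 1*385952231 = 519 - 385952231 = -385951712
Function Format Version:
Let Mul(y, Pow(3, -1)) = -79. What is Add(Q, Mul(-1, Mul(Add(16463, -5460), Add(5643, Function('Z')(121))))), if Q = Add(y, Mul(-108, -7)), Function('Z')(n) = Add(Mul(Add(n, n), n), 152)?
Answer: -385951712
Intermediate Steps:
y = -237 (y = Mul(3, -79) = -237)
Function('Z')(n) = Add(152, Mul(2, Pow(n, 2))) (Function('Z')(n) = Add(Mul(Mul(2, n), n), 152) = Add(Mul(2, Pow(n, 2)), 152) = Add(152, Mul(2, Pow(n, 2))))
Q = 519 (Q = Add(-237, Mul(-108, -7)) = Add(-237, 756) = 519)
Add(Q, Mul(-1, Mul(Add(16463, -5460), Add(5643, Function('Z')(121))))) = Add(519, Mul(-1, Mul(Add(16463, -5460), Add(5643, Add(152, Mul(2, Pow(121, 2))))))) = Add(519, Mul(-1, Mul(11003, Add(5643, Add(152, Mul(2, 14641)))))) = Add(519, Mul(-1, Mul(11003, Add(5643, Add(152, 29282))))) = Add(519, Mul(-1, Mul(11003, Add(5643, 29434)))) = Add(519, Mul(-1, Mul(11003, 35077))) = Add(519, Mul(-1, 385952231)) = Add(519, -385952231) = -385951712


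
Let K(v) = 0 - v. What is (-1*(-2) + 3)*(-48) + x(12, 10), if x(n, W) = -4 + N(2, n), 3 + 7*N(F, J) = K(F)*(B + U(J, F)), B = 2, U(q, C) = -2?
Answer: -1711/7 ≈ -244.43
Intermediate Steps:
K(v) = -v
N(F, J) = -3/7 (N(F, J) = -3/7 + ((-F)*(2 - 2))/7 = -3/7 + (-F*0)/7 = -3/7 + (⅐)*0 = -3/7 + 0 = -3/7)
x(n, W) = -31/7 (x(n, W) = -4 - 3/7 = -31/7)
(-1*(-2) + 3)*(-48) + x(12, 10) = (-1*(-2) + 3)*(-48) - 31/7 = (2 + 3)*(-48) - 31/7 = 5*(-48) - 31/7 = -240 - 31/7 = -1711/7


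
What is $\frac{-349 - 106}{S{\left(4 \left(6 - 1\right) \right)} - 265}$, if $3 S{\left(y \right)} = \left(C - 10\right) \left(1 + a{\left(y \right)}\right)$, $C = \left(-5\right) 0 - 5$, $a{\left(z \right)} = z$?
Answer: $\frac{91}{74} \approx 1.2297$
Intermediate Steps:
$C = -5$ ($C = 0 - 5 = -5$)
$S{\left(y \right)} = -5 - 5 y$ ($S{\left(y \right)} = \frac{\left(-5 - 10\right) \left(1 + y\right)}{3} = \frac{\left(-15\right) \left(1 + y\right)}{3} = \frac{-15 - 15 y}{3} = -5 - 5 y$)
$\frac{-349 - 106}{S{\left(4 \left(6 - 1\right) \right)} - 265} = \frac{-349 - 106}{\left(-5 - 5 \cdot 4 \left(6 - 1\right)\right) - 265} = - \frac{455}{\left(-5 - 5 \cdot 4 \cdot 5\right) - 265} = - \frac{455}{\left(-5 - 100\right) - 265} = - \frac{455}{-105 - 265} = - \frac{455}{-370} = \left(-455\right) \left(- \frac{1}{370}\right) = \frac{91}{74}$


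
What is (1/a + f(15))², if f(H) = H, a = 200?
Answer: 9006001/40000 ≈ 225.15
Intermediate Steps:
(1/a + f(15))² = (1/200 + 15)² = (3001/200)² = 9006001/40000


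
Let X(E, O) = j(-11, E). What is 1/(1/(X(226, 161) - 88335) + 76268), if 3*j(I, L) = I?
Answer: 265016/20212240285 ≈ 1.3112e-5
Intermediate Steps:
j(I, L) = I/3
X(E, O) = -11/3 (X(E, O) = (⅓)*(-11) = -11/3)
1/(1/(X(226, 161) - 88335) + 76268) = 1/(1/(-11/3 - 88335) + 76268) = 1/(1/(-265016/3) + 76268) = 1/(-3/265016 + 76268) = 1/(20212240285/265016) = 265016/20212240285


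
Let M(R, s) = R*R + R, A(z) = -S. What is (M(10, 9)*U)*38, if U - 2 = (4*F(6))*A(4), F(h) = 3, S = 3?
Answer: -142120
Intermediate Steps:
A(z) = -3 (A(z) = -1*3 = -3)
M(R, s) = R + R² (M(R, s) = R² + R = R + R²)
U = -34 (U = 2 + (4*3)*(-3) = 2 + 12*(-3) = 2 - 36 = -34)
(M(10, 9)*U)*38 = ((10*(1 + 10))*(-34))*38 = ((10*11)*(-34))*38 = (110*(-34))*38 = -3740*38 = -142120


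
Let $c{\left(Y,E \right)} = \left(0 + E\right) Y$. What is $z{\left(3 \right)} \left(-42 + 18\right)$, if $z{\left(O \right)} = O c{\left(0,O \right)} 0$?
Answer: $0$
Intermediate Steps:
$c{\left(Y,E \right)} = E Y$
$z{\left(O \right)} = 0$ ($z{\left(O \right)} = O O 0 \cdot 0 = O 0 \cdot 0 = 0 \cdot 0 = 0$)
$z{\left(3 \right)} \left(-42 + 18\right) = 0 \left(-42 + 18\right) = 0 \left(-24\right) = 0$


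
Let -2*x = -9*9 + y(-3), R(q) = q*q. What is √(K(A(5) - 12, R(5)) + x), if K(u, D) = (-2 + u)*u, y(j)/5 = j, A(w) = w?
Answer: √111 ≈ 10.536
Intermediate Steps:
y(j) = 5*j
R(q) = q²
K(u, D) = u*(-2 + u)
x = 48 (x = -(-9*9 + 5*(-3))/2 = -(-81 - 15)/2 = -½*(-96) = 48)
√(K(A(5) - 12, R(5)) + x) = √((5 - 12)*(-2 + (5 - 12)) + 48) = √(-7*(-2 - 7) + 48) = √(-7*(-9) + 48) = √(63 + 48) = √111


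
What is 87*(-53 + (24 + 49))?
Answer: 1740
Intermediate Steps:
87*(-53 + (24 + 49)) = 87*(-53 + 73) = 87*20 = 1740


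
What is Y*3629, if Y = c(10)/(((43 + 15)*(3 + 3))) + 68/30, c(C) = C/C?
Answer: 14330921/1740 ≈ 8236.2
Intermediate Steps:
c(C) = 1
Y = 3949/1740 (Y = 1/((43 + 15)*(3 + 3)) + 68/30 = 1/(58*6) + 68*(1/30) = 1/348 + 34/15 = 3949/1740 ≈ 2.2695)
Y*3629 = (3949/1740)*3629 = 14330921/1740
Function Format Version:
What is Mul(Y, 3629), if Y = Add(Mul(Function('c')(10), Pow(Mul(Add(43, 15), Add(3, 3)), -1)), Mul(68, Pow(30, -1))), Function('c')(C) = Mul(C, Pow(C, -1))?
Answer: Rational(14330921, 1740) ≈ 8236.2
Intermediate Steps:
Function('c')(C) = 1
Y = Rational(3949, 1740) (Y = Add(Mul(1, Pow(Mul(Add(43, 15), Add(3, 3)), -1)), Mul(68, Pow(30, -1))) = Add(Mul(1, Pow(Mul(58, 6), -1)), Mul(68, Rational(1, 30))) = Add(Mul(1, Pow(348, -1)), Rational(34, 15)) = Add(Mul(1, Rational(1, 348)), Rational(34, 15)) = Add(Rational(1, 348), Rational(34, 15)) = Rational(3949, 1740) ≈ 2.2695)
Mul(Y, 3629) = Mul(Rational(3949, 1740), 3629) = Rational(14330921, 1740)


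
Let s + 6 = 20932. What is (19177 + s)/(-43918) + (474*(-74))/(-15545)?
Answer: 131009519/97529330 ≈ 1.3433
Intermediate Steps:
s = 20926 (s = -6 + 20932 = 20926)
(19177 + s)/(-43918) + (474*(-74))/(-15545) = (19177 + 20926)/(-43918) + (474*(-74))/(-15545) = 40103*(-1/43918) - 35076*(-1/15545) = -5729/6274 + 35076/15545 = 131009519/97529330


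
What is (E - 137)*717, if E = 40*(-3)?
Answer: -184269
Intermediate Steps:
E = -120
(E - 137)*717 = (-120 - 137)*717 = -257*717 = -184269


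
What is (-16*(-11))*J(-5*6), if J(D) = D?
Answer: -5280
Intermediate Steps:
(-16*(-11))*J(-5*6) = (-16*(-11))*(-5*6) = 176*(-30) = -5280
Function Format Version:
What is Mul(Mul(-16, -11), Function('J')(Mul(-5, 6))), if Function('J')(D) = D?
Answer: -5280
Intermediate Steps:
Mul(Mul(-16, -11), Function('J')(Mul(-5, 6))) = Mul(Mul(-16, -11), Mul(-5, 6)) = Mul(176, -30) = -5280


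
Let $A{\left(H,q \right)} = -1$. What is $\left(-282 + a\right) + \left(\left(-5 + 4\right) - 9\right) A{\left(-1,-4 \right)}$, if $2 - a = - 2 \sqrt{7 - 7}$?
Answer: $-270$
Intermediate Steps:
$a = 2$ ($a = 2 - - 2 \sqrt{7 - 7} = 2 - - 2 \sqrt{0} = 2 - \left(-2\right) 0 = 2 - 0 = 2 + 0 = 2$)
$\left(-282 + a\right) + \left(\left(-5 + 4\right) - 9\right) A{\left(-1,-4 \right)} = \left(-282 + 2\right) + \left(\left(-5 + 4\right) - 9\right) \left(-1\right) = -280 + \left(-1 - 9\right) \left(-1\right) = -280 - -10 = -280 + 10 = -270$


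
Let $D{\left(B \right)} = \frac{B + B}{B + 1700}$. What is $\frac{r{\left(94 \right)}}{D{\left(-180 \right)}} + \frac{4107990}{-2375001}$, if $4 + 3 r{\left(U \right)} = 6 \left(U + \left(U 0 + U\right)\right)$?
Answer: $- \frac{46434366}{29321} \approx -1583.7$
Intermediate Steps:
$D{\left(B \right)} = \frac{2 B}{1700 + B}$
$r{\left(U \right)} = - \frac{4}{3} + 4 U$ ($r{\left(U \right)} = - \frac{4}{3} + \frac{6 \left(U + \left(U 0 + U\right)\right)}{3} = - \frac{4}{3} + \frac{6 \left(U + \left(0 + U\right)\right)}{3} = - \frac{4}{3} + \frac{6 \left(U + U\right)}{3} = - \frac{4}{3} + \frac{6 \cdot 2 U}{3} = - \frac{4}{3} + \frac{12 U}{3} = - \frac{4}{3} + 4 U$)
$\frac{r{\left(94 \right)}}{D{\left(-180 \right)}} + \frac{4107990}{-2375001} = \frac{- \frac{4}{3} + 4 \cdot 94}{2 \left(-180\right) \frac{1}{1700 - 180}} + \frac{4107990}{-2375001} = \frac{- \frac{4}{3} + 376}{2 \left(-180\right) \frac{1}{1520}} + 4107990 \left(- \frac{1}{2375001}\right) = \frac{1124}{3 \cdot 2 \left(-180\right) \frac{1}{1520}} - \frac{1369330}{791667} = \frac{1124}{3 \left(- \frac{9}{38}\right)} - \frac{1369330}{791667} = \frac{1124}{3} \left(- \frac{38}{9}\right) - \frac{1369330}{791667} = - \frac{42712}{27} - \frac{1369330}{791667} = - \frac{46434366}{29321}$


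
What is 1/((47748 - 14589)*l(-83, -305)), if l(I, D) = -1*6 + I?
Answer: -1/2951151 ≈ -3.3885e-7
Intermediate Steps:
l(I, D) = -6 + I
1/((47748 - 14589)*l(-83, -305)) = 1/((47748 - 14589)*(-6 - 83)) = 1/(33159*(-89)) = (1/33159)*(-1/89) = -1/2951151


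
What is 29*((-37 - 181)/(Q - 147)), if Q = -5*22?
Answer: 6322/257 ≈ 24.599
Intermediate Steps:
Q = -110
29*((-37 - 181)/(Q - 147)) = 29*((-37 - 181)/(-110 - 147)) = 29*(-218/(-257)) = 29*(-218*(-1/257)) = 29*(218/257) = 6322/257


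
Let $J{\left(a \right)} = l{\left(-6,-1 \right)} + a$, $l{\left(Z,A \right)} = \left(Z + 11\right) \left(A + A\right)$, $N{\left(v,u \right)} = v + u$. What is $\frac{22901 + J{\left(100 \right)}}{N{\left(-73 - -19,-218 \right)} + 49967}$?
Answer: $\frac{22991}{49695} \approx 0.46264$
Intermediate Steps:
$N{\left(v,u \right)} = u + v$
$l{\left(Z,A \right)} = 2 A \left(11 + Z\right)$ ($l{\left(Z,A \right)} = \left(11 + Z\right) 2 A = 2 A \left(11 + Z\right)$)
$J{\left(a \right)} = -10 + a$ ($J{\left(a \right)} = 2 \left(-1\right) \left(11 - 6\right) + a = 2 \left(-1\right) 5 + a = -10 + a$)
$\frac{22901 + J{\left(100 \right)}}{N{\left(-73 - -19,-218 \right)} + 49967} = \frac{22901 + \left(-10 + 100\right)}{\left(-218 - 54\right) + 49967} = \frac{22901 + 90}{\left(-218 + \left(-73 + 19\right)\right) + 49967} = \frac{22991}{\left(-218 - 54\right) + 49967} = \frac{22991}{-272 + 49967} = \frac{22991}{49695}$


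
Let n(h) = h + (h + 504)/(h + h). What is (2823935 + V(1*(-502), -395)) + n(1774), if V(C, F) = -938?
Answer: 5011144893/1774 ≈ 2.8248e+6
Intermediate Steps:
n(h) = h + (504 + h)/(2*h) (n(h) = h + (504 + h)/((2*h)) = h + (504 + h)*(1/(2*h)) = h + (504 + h)/(2*h))
(2823935 + V(1*(-502), -395)) + n(1774) = (2823935 - 938) + (½ + 1774 + 252/1774) = 2822997 + (½ + 1774 + 252*(1/1774)) = 2822997 + (½ + 1774 + 126/887) = 2822997 + 3148215/1774 = 5011144893/1774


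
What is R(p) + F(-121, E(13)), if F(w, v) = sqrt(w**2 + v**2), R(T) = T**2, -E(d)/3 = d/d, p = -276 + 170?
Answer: 11236 + 5*sqrt(586) ≈ 11357.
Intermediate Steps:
p = -106
E(d) = -3 (E(d) = -3*d/d = -3*1 = -3)
F(w, v) = sqrt(v**2 + w**2)
R(p) + F(-121, E(13)) = (-106)**2 + sqrt((-3)**2 + (-121)**2) = 11236 + sqrt(9 + 14641) = 11236 + sqrt(14650) = 11236 + 5*sqrt(586)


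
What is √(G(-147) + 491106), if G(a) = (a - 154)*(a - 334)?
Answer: √635887 ≈ 797.42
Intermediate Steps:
G(a) = (-334 + a)*(-154 + a) (G(a) = (-154 + a)*(-334 + a) = (-334 + a)*(-154 + a))
√(G(-147) + 491106) = √((51436 + (-147)² - 488*(-147)) + 491106) = √((51436 + 21609 + 71736) + 491106) = √(144781 + 491106) = √635887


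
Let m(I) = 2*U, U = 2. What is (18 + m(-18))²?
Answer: 484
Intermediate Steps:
m(I) = 4 (m(I) = 2*2 = 4)
(18 + m(-18))² = (18 + 4)² = 22² = 484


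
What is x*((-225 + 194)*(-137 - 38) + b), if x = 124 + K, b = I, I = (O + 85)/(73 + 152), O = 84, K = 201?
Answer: 15870322/9 ≈ 1.7634e+6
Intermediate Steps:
I = 169/225 (I = (84 + 85)/(73 + 152) = 169/225 ≈ 0.75111)
b = 169/225 ≈ 0.75111
x = 325 (x = 124 + 201 = 325)
x*((-225 + 194)*(-137 - 38) + b) = 325*((-225 + 194)*(-137 - 38) + 169/225) = 325*(-31*(-175) + 169/225) = 325*(5425 + 169/225) = 325*(1220794/225) = 15870322/9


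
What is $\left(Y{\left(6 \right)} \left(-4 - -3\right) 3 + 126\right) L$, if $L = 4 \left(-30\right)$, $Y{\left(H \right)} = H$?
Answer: $-12960$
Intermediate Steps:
$L = -120$
$\left(Y{\left(6 \right)} \left(-4 - -3\right) 3 + 126\right) L = \left(6 \left(-4 - -3\right) 3 + 126\right) \left(-120\right) = \left(6 \left(-4 + 3\right) 3 + 126\right) \left(-120\right) = \left(6 \left(-1\right) 3 + 126\right) \left(-120\right) = \left(\left(-6\right) 3 + 126\right) \left(-120\right) = \left(-18 + 126\right) \left(-120\right) = 108 \left(-120\right) = -12960$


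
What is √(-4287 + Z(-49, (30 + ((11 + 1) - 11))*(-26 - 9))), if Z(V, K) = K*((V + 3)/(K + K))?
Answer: I*√4310 ≈ 65.651*I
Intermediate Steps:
Z(V, K) = 3/2 + V/2 (Z(V, K) = K*((3 + V)/((2*K))) = K*((3 + V)*(1/(2*K))) = K*((3 + V)/(2*K)) = 3/2 + V/2)
√(-4287 + Z(-49, (30 + ((11 + 1) - 11))*(-26 - 9))) = √(-4287 + (3/2 + (½)*(-49))) = √(-4287 + (3/2 - 49/2)) = √(-4287 - 23) = √(-4310) = I*√4310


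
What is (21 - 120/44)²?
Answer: 40401/121 ≈ 333.89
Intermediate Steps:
(21 - 120/44)² = (21 - 120*1/44)² = (21 - 30/11)² = (201/11)² = 40401/121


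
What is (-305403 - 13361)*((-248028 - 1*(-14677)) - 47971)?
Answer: 89675326008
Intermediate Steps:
(-305403 - 13361)*((-248028 - 1*(-14677)) - 47971) = -318764*((-248028 + 14677) - 47971) = -318764*(-233351 - 47971) = -318764*(-281322) = 89675326008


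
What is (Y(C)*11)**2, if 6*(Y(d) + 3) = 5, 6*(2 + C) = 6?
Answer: 20449/36 ≈ 568.03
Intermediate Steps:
C = -1 (C = -2 + (1/6)*6 = -2 + 1 = -1)
Y(d) = -13/6 (Y(d) = -3 + (1/6)*5 = -3 + 5/6 = -13/6)
(Y(C)*11)**2 = (-13/6*11)**2 = (-143/6)**2 = 20449/36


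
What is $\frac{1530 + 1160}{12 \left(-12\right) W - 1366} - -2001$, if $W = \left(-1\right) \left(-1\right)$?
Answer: $\frac{301882}{151} \approx 1999.2$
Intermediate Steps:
$W = 1$
$\frac{1530 + 1160}{12 \left(-12\right) W - 1366} - -2001 = \frac{1530 + 1160}{12 \left(-12\right) 1 - 1366} - -2001 = \frac{2690}{\left(-144\right) 1 - 1366} + 2001 = \frac{2690}{-144 - 1366} + 2001 = \frac{2690}{-1510} + 2001 = 2690 \left(- \frac{1}{1510}\right) + 2001 = - \frac{269}{151} + 2001 = \frac{301882}{151}$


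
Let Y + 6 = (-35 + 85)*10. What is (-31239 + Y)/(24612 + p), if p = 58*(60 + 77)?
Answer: -30745/32558 ≈ -0.94431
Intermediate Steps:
p = 7946 (p = 58*137 = 7946)
Y = 494 (Y = -6 + (-35 + 85)*10 = -6 + 50*10 = -6 + 500 = 494)
(-31239 + Y)/(24612 + p) = (-31239 + 494)/(24612 + 7946) = -30745/32558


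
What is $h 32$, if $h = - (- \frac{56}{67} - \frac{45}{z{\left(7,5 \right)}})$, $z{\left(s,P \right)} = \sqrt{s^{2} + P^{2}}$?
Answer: $\frac{1792}{67} + \frac{720 \sqrt{74}}{37} \approx 194.14$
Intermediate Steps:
$z{\left(s,P \right)} = \sqrt{P^{2} + s^{2}}$
$h = \frac{56}{67} + \frac{45 \sqrt{74}}{74}$ ($h = - (- \frac{56}{67} - \frac{45}{\sqrt{5^{2} + 7^{2}}}) = - (\left(-56\right) \frac{1}{67} - \frac{45}{\sqrt{25 + 49}}) = - (- \frac{56}{67} - \frac{45}{\sqrt{74}}) = - (- \frac{56}{67} - 45 \frac{\sqrt{74}}{74}) = - (- \frac{56}{67} - \frac{45 \sqrt{74}}{74}) = \frac{56}{67} + \frac{45 \sqrt{74}}{74} \approx 6.067$)
$h 32 = \left(\frac{56}{67} + \frac{45 \sqrt{74}}{74}\right) 32 = \frac{1792}{67} + \frac{720 \sqrt{74}}{37}$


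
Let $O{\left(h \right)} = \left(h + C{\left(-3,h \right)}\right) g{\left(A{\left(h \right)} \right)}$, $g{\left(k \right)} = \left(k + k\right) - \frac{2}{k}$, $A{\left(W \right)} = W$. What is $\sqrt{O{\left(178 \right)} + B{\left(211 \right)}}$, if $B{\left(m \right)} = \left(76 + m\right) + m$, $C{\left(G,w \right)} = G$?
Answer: $\frac{3 \sqrt{55267487}}{89} \approx 250.59$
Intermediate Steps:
$g{\left(k \right)} = - \frac{2}{k} + 2 k$ ($g{\left(k \right)} = 2 k - \frac{2}{k} = - \frac{2}{k} + 2 k$)
$B{\left(m \right)} = 76 + 2 m$
$O{\left(h \right)} = \left(-3 + h\right) \left(- \frac{2}{h} + 2 h\right)$ ($O{\left(h \right)} = \left(h - 3\right) \left(- \frac{2}{h} + 2 h\right) = \left(-3 + h\right) \left(- \frac{2}{h} + 2 h\right)$)
$\sqrt{O{\left(178 \right)} + B{\left(211 \right)}} = \sqrt{\frac{2 \left(-1 + 178^{2}\right) \left(-3 + 178\right)}{178} + \left(76 + 2 \cdot 211\right)} = \sqrt{2 \cdot \frac{1}{178} \left(-1 + 31684\right) 175 + \left(76 + 422\right)} = \sqrt{2 \cdot \frac{1}{178} \cdot 31683 \cdot 175 + 498} = \sqrt{\frac{5544525}{89} + 498} = \sqrt{\frac{5588847}{89}} = \frac{3 \sqrt{55267487}}{89}$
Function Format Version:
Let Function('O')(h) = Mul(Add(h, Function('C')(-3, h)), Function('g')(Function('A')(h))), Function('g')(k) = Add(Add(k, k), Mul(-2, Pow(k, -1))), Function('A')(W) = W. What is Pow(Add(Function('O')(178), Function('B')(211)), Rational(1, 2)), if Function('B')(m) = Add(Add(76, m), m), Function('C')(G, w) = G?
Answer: Mul(Rational(3, 89), Pow(55267487, Rational(1, 2))) ≈ 250.59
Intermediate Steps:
Function('g')(k) = Add(Mul(-2, Pow(k, -1)), Mul(2, k)) (Function('g')(k) = Add(Mul(2, k), Mul(-2, Pow(k, -1))) = Add(Mul(-2, Pow(k, -1)), Mul(2, k)))
Function('B')(m) = Add(76, Mul(2, m))
Function('O')(h) = Mul(Add(-3, h), Add(Mul(-2, Pow(h, -1)), Mul(2, h))) (Function('O')(h) = Mul(Add(h, -3), Add(Mul(-2, Pow(h, -1)), Mul(2, h))) = Mul(Add(-3, h), Add(Mul(-2, Pow(h, -1)), Mul(2, h))))
Pow(Add(Function('O')(178), Function('B')(211)), Rational(1, 2)) = Pow(Add(Mul(2, Pow(178, -1), Add(-1, Pow(178, 2)), Add(-3, 178)), Add(76, Mul(2, 211))), Rational(1, 2)) = Pow(Add(Mul(2, Rational(1, 178), Add(-1, 31684), 175), Add(76, 422)), Rational(1, 2)) = Pow(Add(Mul(2, Rational(1, 178), 31683, 175), 498), Rational(1, 2)) = Pow(Add(Rational(5544525, 89), 498), Rational(1, 2)) = Pow(Rational(5588847, 89), Rational(1, 2)) = Mul(Rational(3, 89), Pow(55267487, Rational(1, 2)))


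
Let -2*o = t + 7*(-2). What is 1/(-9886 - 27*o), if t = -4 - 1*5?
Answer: -2/20393 ≈ -9.8073e-5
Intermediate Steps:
t = -9 (t = -4 - 5 = -9)
o = 23/2 (o = -(-9 + 7*(-2))/2 = -(-9 - 14)/2 = -½*(-23) = 23/2 ≈ 11.500)
1/(-9886 - 27*o) = 1/(-9886 - 27*23/2) = 1/(-9886 - 621/2) = 1/(-20393/2) = -2/20393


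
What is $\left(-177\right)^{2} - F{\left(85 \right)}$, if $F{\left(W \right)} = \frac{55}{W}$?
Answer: $\frac{532582}{17} \approx 31328.0$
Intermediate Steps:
$\left(-177\right)^{2} - F{\left(85 \right)} = \left(-177\right)^{2} - \frac{55}{85} = 31329 - 55 \cdot \frac{1}{85} = 31329 - \frac{11}{17} = \frac{532582}{17}$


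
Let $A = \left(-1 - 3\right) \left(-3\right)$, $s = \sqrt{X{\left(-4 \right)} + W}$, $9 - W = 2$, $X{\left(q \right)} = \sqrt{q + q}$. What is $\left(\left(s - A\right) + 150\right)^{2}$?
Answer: $\left(138 + \sqrt{7 + 2 i \sqrt{2}}\right)^{2} \approx 19795.0 + 147.5 i$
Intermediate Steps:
$X{\left(q \right)} = \sqrt{2} \sqrt{q}$ ($X{\left(q \right)} = \sqrt{2 q} = \sqrt{2} \sqrt{q}$)
$W = 7$ ($W = 9 - 2 = 7$)
$s = \sqrt{7 + 2 i \sqrt{2}}$ ($s = \sqrt{\sqrt{2} \sqrt{-4} + 7} = \sqrt{\sqrt{2} \cdot 2 i + 7} = \sqrt{2 i \sqrt{2} + 7} = \sqrt{7 + 2 i \sqrt{2}} \approx 2.6972 + 0.52433 i$)
$A = 12$ ($A = \left(-4\right) \left(-3\right) = 12$)
$\left(\left(s - A\right) + 150\right)^{2} = \left(\left(\sqrt{7 + 2 i \sqrt{2}} - 12\right) + 150\right)^{2} = \left(\left(-12 + \sqrt{7 + 2 i \sqrt{2}}\right) + 150\right)^{2} = \left(138 + \sqrt{7 + 2 i \sqrt{2}}\right)^{2}$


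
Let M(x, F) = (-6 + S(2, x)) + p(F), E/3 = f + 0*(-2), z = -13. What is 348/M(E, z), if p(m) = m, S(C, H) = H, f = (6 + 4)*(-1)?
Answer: -348/49 ≈ -7.1020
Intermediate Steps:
f = -10 (f = 10*(-1) = -10)
E = -30 (E = 3*(-10 + 0*(-2)) = 3*(-10 + 0) = 3*(-10) = -30)
M(x, F) = -6 + F + x (M(x, F) = (-6 + x) + F = -6 + F + x)
348/M(E, z) = 348/(-6 - 13 - 30) = 348/(-49) = 348*(-1/49) = -348/49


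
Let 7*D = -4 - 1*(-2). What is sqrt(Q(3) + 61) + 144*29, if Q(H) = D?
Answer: 4176 + 5*sqrt(119)/7 ≈ 4183.8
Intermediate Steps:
D = -2/7 (D = (-4 - 1*(-2))/7 = (-4 + 2)/7 = (1/7)*(-2) = -2/7 ≈ -0.28571)
Q(H) = -2/7
sqrt(Q(3) + 61) + 144*29 = sqrt(-2/7 + 61) + 144*29 = sqrt(425/7) + 4176 = 5*sqrt(119)/7 + 4176 = 4176 + 5*sqrt(119)/7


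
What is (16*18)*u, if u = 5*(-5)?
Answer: -7200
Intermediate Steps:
u = -25
(16*18)*u = (16*18)*(-25) = 288*(-25) = -7200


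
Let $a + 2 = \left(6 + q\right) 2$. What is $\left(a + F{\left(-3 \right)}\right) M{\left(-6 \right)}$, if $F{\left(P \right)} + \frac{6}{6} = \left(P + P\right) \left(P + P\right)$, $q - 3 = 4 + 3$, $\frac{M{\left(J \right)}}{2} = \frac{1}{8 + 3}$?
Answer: $\frac{130}{11} \approx 11.818$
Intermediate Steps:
$M{\left(J \right)} = \frac{2}{11}$ ($M{\left(J \right)} = \frac{2}{8 + 3} = \frac{2}{11}$)
$q = 10$ ($q = 3 + \left(4 + 3\right) = 3 + 7 = 10$)
$F{\left(P \right)} = -1 + 4 P^{2}$ ($F{\left(P \right)} = -1 + \left(P + P\right) \left(P + P\right) = -1 + 2 P 2 P = -1 + 4 P^{2}$)
$a = 30$ ($a = -2 + \left(6 + 10\right) 2 = -2 + 16 \cdot 2 = -2 + 32 = 30$)
$\left(a + F{\left(-3 \right)}\right) M{\left(-6 \right)} = \left(30 - \left(1 - 4 \left(-3\right)^{2}\right)\right) \frac{2}{11} = \left(30 + \left(-1 + 4 \cdot 9\right)\right) \frac{2}{11} = \left(30 + \left(-1 + 36\right)\right) \frac{2}{11} = \left(30 + 35\right) \frac{2}{11} = 65 \cdot \frac{2}{11} = \frac{130}{11}$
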